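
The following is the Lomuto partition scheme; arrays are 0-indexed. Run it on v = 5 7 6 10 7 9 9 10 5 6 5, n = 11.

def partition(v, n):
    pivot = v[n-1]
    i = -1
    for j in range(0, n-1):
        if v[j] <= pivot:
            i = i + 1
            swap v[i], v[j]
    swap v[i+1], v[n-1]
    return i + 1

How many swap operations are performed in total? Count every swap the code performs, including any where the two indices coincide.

3

pivot = v[10] = 5; i = -1
j=0: v[0]=5 ≤ 5 → i=0, swap v[0],v[0] (no change) → 5 7 6 10 7 9 9 10 5 6 5
j=1: v[1]=7 > 5 → no swap
j=2: v[2]=6 > 5 → no swap
j=3: v[3]=10 > 5 → no swap
j=4: v[4]=7 > 5 → no swap
j=5: v[5]=9 > 5 → no swap
j=6: v[6]=9 > 5 → no swap
j=7: v[7]=10 > 5 → no swap
j=8: v[8]=5 ≤ 5 → i=1, swap v[1],v[8] → 5 5 6 10 7 9 9 10 7 6 5
j=9: v[9]=6 > 5 → no swap
final swap v[2],v[10] → 5 5 5 10 7 9 9 10 7 6 6; return 2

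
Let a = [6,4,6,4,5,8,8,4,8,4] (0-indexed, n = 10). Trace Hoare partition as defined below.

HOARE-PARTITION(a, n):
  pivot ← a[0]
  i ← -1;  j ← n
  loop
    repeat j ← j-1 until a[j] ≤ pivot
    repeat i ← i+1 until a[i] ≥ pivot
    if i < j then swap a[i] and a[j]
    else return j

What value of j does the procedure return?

4

pivot = a[0] = 6; i = -1, j = 10
j→9 (a[9]=4≤6), i→0 (a[0]=6≥6); i<j, swap → [4,4,6,4,5,8,8,4,8,6]
j→7 (a[7]=4≤6), i→2 (a[2]=6≥6); i<j, swap → [4,4,4,4,5,8,8,6,8,6]
j→4, i→5; i≥j, return j=4. a = [4,4,4,4,5,8,8,6,8,6]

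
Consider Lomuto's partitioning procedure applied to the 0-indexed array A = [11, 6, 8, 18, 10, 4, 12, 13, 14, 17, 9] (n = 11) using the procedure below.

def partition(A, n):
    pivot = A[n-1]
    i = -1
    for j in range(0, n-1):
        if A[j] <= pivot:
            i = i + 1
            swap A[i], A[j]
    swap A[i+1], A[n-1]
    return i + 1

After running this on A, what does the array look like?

[6, 8, 4, 9, 10, 11, 12, 13, 14, 17, 18]

pivot=9, i=-1
j=0: 11>9, skip
j=1: 6≤9, i=0, swap(0,1) ⇒ [6, 11, 8, 18, 10, 4, 12, 13, 14, 17, 9]
j=2: 8≤9, i=1, swap(1,2) ⇒ [6, 8, 11, 18, 10, 4, 12, 13, 14, 17, 9]
j=3: 18>9, skip
j=4: 10>9, skip
j=5: 4≤9, i=2, swap(2,5) ⇒ [6, 8, 4, 18, 10, 11, 12, 13, 14, 17, 9]
j=6: 12>9, skip
j=7: 13>9, skip
j=8: 14>9, skip
j=9: 17>9, skip
swap(3,10) ⇒ [6, 8, 4, 9, 10, 11, 12, 13, 14, 17, 18]; return 3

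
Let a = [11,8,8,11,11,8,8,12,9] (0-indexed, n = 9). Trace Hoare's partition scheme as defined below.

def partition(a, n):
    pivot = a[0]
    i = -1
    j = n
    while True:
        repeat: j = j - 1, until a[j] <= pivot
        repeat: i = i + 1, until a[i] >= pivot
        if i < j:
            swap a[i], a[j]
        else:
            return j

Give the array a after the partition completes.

[9,8,8,8,8,11,11,12,11]

pivot=11
j stops at 8 (9), i stops at 0 (11); swap ⇒ [9,8,8,11,11,8,8,12,11]
j stops at 6 (8), i stops at 3 (11); swap ⇒ [9,8,8,8,11,8,11,12,11]
j stops at 5 (8), i stops at 4 (11); swap ⇒ [9,8,8,8,8,11,11,12,11]
j stops at 4, i stops at 5; i≥j ⇒ return 4. a=[9,8,8,8,8,11,11,12,11]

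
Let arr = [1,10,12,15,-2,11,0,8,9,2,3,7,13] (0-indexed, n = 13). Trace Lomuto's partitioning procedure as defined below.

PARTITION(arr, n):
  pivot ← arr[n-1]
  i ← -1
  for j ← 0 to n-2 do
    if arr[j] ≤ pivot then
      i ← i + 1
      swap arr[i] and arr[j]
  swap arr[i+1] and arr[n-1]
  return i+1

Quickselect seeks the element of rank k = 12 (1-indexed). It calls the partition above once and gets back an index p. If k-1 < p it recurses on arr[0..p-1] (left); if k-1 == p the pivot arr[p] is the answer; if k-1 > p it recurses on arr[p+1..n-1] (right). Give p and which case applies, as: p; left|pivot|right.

pivot=13, i=-1
j=0: 1≤13, i=0, swap(0,0) ⇒ [1,10,12,15,-2,11,0,8,9,2,3,7,13]
j=1: 10≤13, i=1, swap(1,1) ⇒ [1,10,12,15,-2,11,0,8,9,2,3,7,13]
j=2: 12≤13, i=2, swap(2,2) ⇒ [1,10,12,15,-2,11,0,8,9,2,3,7,13]
j=3: 15>13, skip
j=4: -2≤13, i=3, swap(3,4) ⇒ [1,10,12,-2,15,11,0,8,9,2,3,7,13]
j=5: 11≤13, i=4, swap(4,5) ⇒ [1,10,12,-2,11,15,0,8,9,2,3,7,13]
j=6: 0≤13, i=5, swap(5,6) ⇒ [1,10,12,-2,11,0,15,8,9,2,3,7,13]
j=7: 8≤13, i=6, swap(6,7) ⇒ [1,10,12,-2,11,0,8,15,9,2,3,7,13]
j=8: 9≤13, i=7, swap(7,8) ⇒ [1,10,12,-2,11,0,8,9,15,2,3,7,13]
j=9: 2≤13, i=8, swap(8,9) ⇒ [1,10,12,-2,11,0,8,9,2,15,3,7,13]
j=10: 3≤13, i=9, swap(9,10) ⇒ [1,10,12,-2,11,0,8,9,2,3,15,7,13]
j=11: 7≤13, i=10, swap(10,11) ⇒ [1,10,12,-2,11,0,8,9,2,3,7,15,13]
swap(11,12) ⇒ [1,10,12,-2,11,0,8,9,2,3,7,13,15]; return 11
p = 11; k-1 = 11 == 11 ⇒ pivot

11; pivot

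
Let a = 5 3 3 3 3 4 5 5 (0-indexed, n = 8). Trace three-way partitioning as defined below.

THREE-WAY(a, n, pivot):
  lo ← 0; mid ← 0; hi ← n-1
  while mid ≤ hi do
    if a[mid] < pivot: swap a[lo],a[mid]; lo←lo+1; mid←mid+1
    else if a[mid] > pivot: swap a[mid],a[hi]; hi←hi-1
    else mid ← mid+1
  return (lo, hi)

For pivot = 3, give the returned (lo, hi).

pivot = 3; lo=0, mid=0, hi=7
a[mid]=5>3: swap a[0],a[7]; hi=6 → 5 3 3 3 3 4 5 5
a[mid]=5>3: swap a[0],a[6]; hi=5 → 5 3 3 3 3 4 5 5
a[mid]=5>3: swap a[0],a[5]; hi=4 → 4 3 3 3 3 5 5 5
a[mid]=4>3: swap a[0],a[4]; hi=3 → 3 3 3 3 4 5 5 5
a[mid]=3=3: mid=1
a[mid]=3=3: mid=2
a[mid]=3=3: mid=3
a[mid]=3=3: mid=4
end: lo=0, hi=3; a = 3 3 3 3 4 5 5 5

(0, 3)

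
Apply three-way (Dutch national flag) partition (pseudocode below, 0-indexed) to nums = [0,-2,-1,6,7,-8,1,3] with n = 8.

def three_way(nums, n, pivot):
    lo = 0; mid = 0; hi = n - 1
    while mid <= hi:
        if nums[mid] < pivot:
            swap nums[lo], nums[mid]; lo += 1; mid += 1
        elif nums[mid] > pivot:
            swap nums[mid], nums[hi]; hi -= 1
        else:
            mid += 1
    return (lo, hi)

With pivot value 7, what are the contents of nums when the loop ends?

lo=0 mid=0 hi=7
0<7: swap(0,0), lo=1 mid=1 ⇒ [0,-2,-1,6,7,-8,1,3]
-2<7: swap(1,1), lo=2 mid=2 ⇒ [0,-2,-1,6,7,-8,1,3]
-1<7: swap(2,2), lo=3 mid=3 ⇒ [0,-2,-1,6,7,-8,1,3]
6<7: swap(3,3), lo=4 mid=4 ⇒ [0,-2,-1,6,7,-8,1,3]
7=7: mid=5
-8<7: swap(4,5), lo=5 mid=6 ⇒ [0,-2,-1,6,-8,7,1,3]
1<7: swap(5,6), lo=6 mid=7 ⇒ [0,-2,-1,6,-8,1,7,3]
3<7: swap(6,7), lo=7 mid=8 ⇒ [0,-2,-1,6,-8,1,3,7]
done. lo=7 hi=7; nums=[0,-2,-1,6,-8,1,3,7]

[0,-2,-1,6,-8,1,3,7]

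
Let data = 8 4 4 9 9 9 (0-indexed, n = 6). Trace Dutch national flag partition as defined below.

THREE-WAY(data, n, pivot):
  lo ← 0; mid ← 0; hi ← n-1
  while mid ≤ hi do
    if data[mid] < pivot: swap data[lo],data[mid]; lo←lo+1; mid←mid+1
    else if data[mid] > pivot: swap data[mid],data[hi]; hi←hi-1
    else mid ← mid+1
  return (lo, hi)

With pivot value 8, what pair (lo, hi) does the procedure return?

pivot = 8; lo=0, mid=0, hi=5
data[mid]=8=8: mid=1
data[mid]=4<8: swap data[0],data[1]; lo=1,mid=2 → 4 8 4 9 9 9
data[mid]=4<8: swap data[1],data[2]; lo=2,mid=3 → 4 4 8 9 9 9
data[mid]=9>8: swap data[3],data[5]; hi=4 → 4 4 8 9 9 9
data[mid]=9>8: swap data[3],data[4]; hi=3 → 4 4 8 9 9 9
data[mid]=9>8: swap data[3],data[3]; hi=2 → 4 4 8 9 9 9
end: lo=2, hi=2; data = 4 4 8 9 9 9

(2, 2)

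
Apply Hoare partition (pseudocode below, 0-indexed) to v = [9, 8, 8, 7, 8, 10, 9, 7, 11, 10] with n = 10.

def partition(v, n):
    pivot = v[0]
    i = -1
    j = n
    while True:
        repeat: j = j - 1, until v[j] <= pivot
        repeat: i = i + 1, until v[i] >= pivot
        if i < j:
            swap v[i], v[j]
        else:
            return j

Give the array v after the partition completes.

pivot=9
j stops at 7 (7), i stops at 0 (9); swap ⇒ [7, 8, 8, 7, 8, 10, 9, 9, 11, 10]
j stops at 6 (9), i stops at 5 (10); swap ⇒ [7, 8, 8, 7, 8, 9, 10, 9, 11, 10]
j stops at 5, i stops at 6; i≥j ⇒ return 5. v=[7, 8, 8, 7, 8, 9, 10, 9, 11, 10]

[7, 8, 8, 7, 8, 9, 10, 9, 11, 10]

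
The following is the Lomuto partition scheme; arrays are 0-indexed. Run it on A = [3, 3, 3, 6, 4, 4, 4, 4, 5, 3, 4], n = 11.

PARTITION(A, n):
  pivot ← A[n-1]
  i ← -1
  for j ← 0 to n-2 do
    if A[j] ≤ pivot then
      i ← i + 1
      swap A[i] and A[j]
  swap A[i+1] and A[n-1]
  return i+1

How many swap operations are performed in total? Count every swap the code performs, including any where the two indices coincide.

pivot=4, i=-1
j=0: 3≤4, i=0, swap(0,0) ⇒ [3, 3, 3, 6, 4, 4, 4, 4, 5, 3, 4]
j=1: 3≤4, i=1, swap(1,1) ⇒ [3, 3, 3, 6, 4, 4, 4, 4, 5, 3, 4]
j=2: 3≤4, i=2, swap(2,2) ⇒ [3, 3, 3, 6, 4, 4, 4, 4, 5, 3, 4]
j=3: 6>4, skip
j=4: 4≤4, i=3, swap(3,4) ⇒ [3, 3, 3, 4, 6, 4, 4, 4, 5, 3, 4]
j=5: 4≤4, i=4, swap(4,5) ⇒ [3, 3, 3, 4, 4, 6, 4, 4, 5, 3, 4]
j=6: 4≤4, i=5, swap(5,6) ⇒ [3, 3, 3, 4, 4, 4, 6, 4, 5, 3, 4]
j=7: 4≤4, i=6, swap(6,7) ⇒ [3, 3, 3, 4, 4, 4, 4, 6, 5, 3, 4]
j=8: 5>4, skip
j=9: 3≤4, i=7, swap(7,9) ⇒ [3, 3, 3, 4, 4, 4, 4, 3, 5, 6, 4]
swap(8,10) ⇒ [3, 3, 3, 4, 4, 4, 4, 3, 4, 6, 5]; return 8

9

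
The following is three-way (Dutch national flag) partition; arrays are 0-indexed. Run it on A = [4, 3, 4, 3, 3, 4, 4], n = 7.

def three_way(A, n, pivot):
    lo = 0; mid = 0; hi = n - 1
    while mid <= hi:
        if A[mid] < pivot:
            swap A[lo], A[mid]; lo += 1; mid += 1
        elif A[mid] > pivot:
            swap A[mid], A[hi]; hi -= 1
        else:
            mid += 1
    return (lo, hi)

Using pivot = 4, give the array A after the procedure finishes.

[3, 3, 3, 4, 4, 4, 4]

pivot = 4; lo=0, mid=0, hi=6
A[mid]=4=4: mid=1
A[mid]=3<4: swap A[0],A[1]; lo=1,mid=2 → [3, 4, 4, 3, 3, 4, 4]
A[mid]=4=4: mid=3
A[mid]=3<4: swap A[1],A[3]; lo=2,mid=4 → [3, 3, 4, 4, 3, 4, 4]
A[mid]=3<4: swap A[2],A[4]; lo=3,mid=5 → [3, 3, 3, 4, 4, 4, 4]
A[mid]=4=4: mid=6
A[mid]=4=4: mid=7
end: lo=3, hi=6; A = [3, 3, 3, 4, 4, 4, 4]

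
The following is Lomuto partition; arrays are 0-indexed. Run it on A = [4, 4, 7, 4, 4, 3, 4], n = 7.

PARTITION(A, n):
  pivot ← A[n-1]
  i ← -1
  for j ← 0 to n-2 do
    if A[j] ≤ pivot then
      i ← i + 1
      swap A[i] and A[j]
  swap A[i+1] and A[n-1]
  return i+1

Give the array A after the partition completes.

pivot = A[6] = 4; i = -1
j=0: A[0]=4 ≤ 4 → i=0, swap A[0],A[0] (no change) → [4, 4, 7, 4, 4, 3, 4]
j=1: A[1]=4 ≤ 4 → i=1, swap A[1],A[1] (no change) → [4, 4, 7, 4, 4, 3, 4]
j=2: A[2]=7 > 4 → no swap
j=3: A[3]=4 ≤ 4 → i=2, swap A[2],A[3] → [4, 4, 4, 7, 4, 3, 4]
j=4: A[4]=4 ≤ 4 → i=3, swap A[3],A[4] → [4, 4, 4, 4, 7, 3, 4]
j=5: A[5]=3 ≤ 4 → i=4, swap A[4],A[5] → [4, 4, 4, 4, 3, 7, 4]
final swap A[5],A[6] → [4, 4, 4, 4, 3, 4, 7]; return 5

[4, 4, 4, 4, 3, 4, 7]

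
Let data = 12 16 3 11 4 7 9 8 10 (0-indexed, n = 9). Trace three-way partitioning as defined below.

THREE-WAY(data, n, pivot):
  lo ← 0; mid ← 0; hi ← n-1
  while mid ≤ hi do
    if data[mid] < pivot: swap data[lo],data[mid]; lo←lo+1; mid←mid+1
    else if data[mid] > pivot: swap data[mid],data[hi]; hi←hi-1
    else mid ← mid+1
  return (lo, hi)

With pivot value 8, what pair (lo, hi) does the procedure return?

lo=0 mid=0 hi=8
12>8: swap(0,8), hi=7 ⇒ 10 16 3 11 4 7 9 8 12
10>8: swap(0,7), hi=6 ⇒ 8 16 3 11 4 7 9 10 12
8=8: mid=1
16>8: swap(1,6), hi=5 ⇒ 8 9 3 11 4 7 16 10 12
9>8: swap(1,5), hi=4 ⇒ 8 7 3 11 4 9 16 10 12
7<8: swap(0,1), lo=1 mid=2 ⇒ 7 8 3 11 4 9 16 10 12
3<8: swap(1,2), lo=2 mid=3 ⇒ 7 3 8 11 4 9 16 10 12
11>8: swap(3,4), hi=3 ⇒ 7 3 8 4 11 9 16 10 12
4<8: swap(2,3), lo=3 mid=4 ⇒ 7 3 4 8 11 9 16 10 12
done. lo=3 hi=3; data=7 3 4 8 11 9 16 10 12

(3, 3)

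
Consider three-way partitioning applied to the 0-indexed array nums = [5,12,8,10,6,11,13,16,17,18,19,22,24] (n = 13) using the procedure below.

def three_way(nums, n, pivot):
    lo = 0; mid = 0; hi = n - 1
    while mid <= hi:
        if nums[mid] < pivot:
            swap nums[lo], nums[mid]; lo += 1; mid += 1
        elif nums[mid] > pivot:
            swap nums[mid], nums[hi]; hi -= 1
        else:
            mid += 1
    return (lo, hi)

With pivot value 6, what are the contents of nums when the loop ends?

[5,6,10,8,11,13,16,17,18,19,22,24,12]

lo=0 mid=0 hi=12
5<6: swap(0,0), lo=1 mid=1 ⇒ [5,12,8,10,6,11,13,16,17,18,19,22,24]
12>6: swap(1,12), hi=11 ⇒ [5,24,8,10,6,11,13,16,17,18,19,22,12]
24>6: swap(1,11), hi=10 ⇒ [5,22,8,10,6,11,13,16,17,18,19,24,12]
22>6: swap(1,10), hi=9 ⇒ [5,19,8,10,6,11,13,16,17,18,22,24,12]
19>6: swap(1,9), hi=8 ⇒ [5,18,8,10,6,11,13,16,17,19,22,24,12]
18>6: swap(1,8), hi=7 ⇒ [5,17,8,10,6,11,13,16,18,19,22,24,12]
17>6: swap(1,7), hi=6 ⇒ [5,16,8,10,6,11,13,17,18,19,22,24,12]
16>6: swap(1,6), hi=5 ⇒ [5,13,8,10,6,11,16,17,18,19,22,24,12]
13>6: swap(1,5), hi=4 ⇒ [5,11,8,10,6,13,16,17,18,19,22,24,12]
11>6: swap(1,4), hi=3 ⇒ [5,6,8,10,11,13,16,17,18,19,22,24,12]
6=6: mid=2
8>6: swap(2,3), hi=2 ⇒ [5,6,10,8,11,13,16,17,18,19,22,24,12]
10>6: swap(2,2), hi=1 ⇒ [5,6,10,8,11,13,16,17,18,19,22,24,12]
done. lo=1 hi=1; nums=[5,6,10,8,11,13,16,17,18,19,22,24,12]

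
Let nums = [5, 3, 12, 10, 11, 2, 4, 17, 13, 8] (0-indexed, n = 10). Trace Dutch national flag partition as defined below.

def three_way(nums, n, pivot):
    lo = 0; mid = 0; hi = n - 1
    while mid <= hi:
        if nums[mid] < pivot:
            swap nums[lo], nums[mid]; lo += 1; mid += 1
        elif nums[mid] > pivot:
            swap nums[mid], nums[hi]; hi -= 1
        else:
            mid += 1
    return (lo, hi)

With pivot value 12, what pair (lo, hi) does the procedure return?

pivot = 12; lo=0, mid=0, hi=9
nums[mid]=5<12: swap nums[0],nums[0]; lo=1,mid=1 → [5, 3, 12, 10, 11, 2, 4, 17, 13, 8]
nums[mid]=3<12: swap nums[1],nums[1]; lo=2,mid=2 → [5, 3, 12, 10, 11, 2, 4, 17, 13, 8]
nums[mid]=12=12: mid=3
nums[mid]=10<12: swap nums[2],nums[3]; lo=3,mid=4 → [5, 3, 10, 12, 11, 2, 4, 17, 13, 8]
nums[mid]=11<12: swap nums[3],nums[4]; lo=4,mid=5 → [5, 3, 10, 11, 12, 2, 4, 17, 13, 8]
nums[mid]=2<12: swap nums[4],nums[5]; lo=5,mid=6 → [5, 3, 10, 11, 2, 12, 4, 17, 13, 8]
nums[mid]=4<12: swap nums[5],nums[6]; lo=6,mid=7 → [5, 3, 10, 11, 2, 4, 12, 17, 13, 8]
nums[mid]=17>12: swap nums[7],nums[9]; hi=8 → [5, 3, 10, 11, 2, 4, 12, 8, 13, 17]
nums[mid]=8<12: swap nums[6],nums[7]; lo=7,mid=8 → [5, 3, 10, 11, 2, 4, 8, 12, 13, 17]
nums[mid]=13>12: swap nums[8],nums[8]; hi=7 → [5, 3, 10, 11, 2, 4, 8, 12, 13, 17]
end: lo=7, hi=7; nums = [5, 3, 10, 11, 2, 4, 8, 12, 13, 17]

(7, 7)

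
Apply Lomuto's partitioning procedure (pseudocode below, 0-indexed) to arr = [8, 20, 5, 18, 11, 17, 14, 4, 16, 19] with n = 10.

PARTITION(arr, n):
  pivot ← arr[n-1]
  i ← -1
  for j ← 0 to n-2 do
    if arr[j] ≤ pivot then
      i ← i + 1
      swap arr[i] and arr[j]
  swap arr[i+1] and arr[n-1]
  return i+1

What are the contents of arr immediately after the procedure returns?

pivot = arr[9] = 19; i = -1
j=0: arr[0]=8 ≤ 19 → i=0, swap arr[0],arr[0] (no change) → [8, 20, 5, 18, 11, 17, 14, 4, 16, 19]
j=1: arr[1]=20 > 19 → no swap
j=2: arr[2]=5 ≤ 19 → i=1, swap arr[1],arr[2] → [8, 5, 20, 18, 11, 17, 14, 4, 16, 19]
j=3: arr[3]=18 ≤ 19 → i=2, swap arr[2],arr[3] → [8, 5, 18, 20, 11, 17, 14, 4, 16, 19]
j=4: arr[4]=11 ≤ 19 → i=3, swap arr[3],arr[4] → [8, 5, 18, 11, 20, 17, 14, 4, 16, 19]
j=5: arr[5]=17 ≤ 19 → i=4, swap arr[4],arr[5] → [8, 5, 18, 11, 17, 20, 14, 4, 16, 19]
j=6: arr[6]=14 ≤ 19 → i=5, swap arr[5],arr[6] → [8, 5, 18, 11, 17, 14, 20, 4, 16, 19]
j=7: arr[7]=4 ≤ 19 → i=6, swap arr[6],arr[7] → [8, 5, 18, 11, 17, 14, 4, 20, 16, 19]
j=8: arr[8]=16 ≤ 19 → i=7, swap arr[7],arr[8] → [8, 5, 18, 11, 17, 14, 4, 16, 20, 19]
final swap arr[8],arr[9] → [8, 5, 18, 11, 17, 14, 4, 16, 19, 20]; return 8

[8, 5, 18, 11, 17, 14, 4, 16, 19, 20]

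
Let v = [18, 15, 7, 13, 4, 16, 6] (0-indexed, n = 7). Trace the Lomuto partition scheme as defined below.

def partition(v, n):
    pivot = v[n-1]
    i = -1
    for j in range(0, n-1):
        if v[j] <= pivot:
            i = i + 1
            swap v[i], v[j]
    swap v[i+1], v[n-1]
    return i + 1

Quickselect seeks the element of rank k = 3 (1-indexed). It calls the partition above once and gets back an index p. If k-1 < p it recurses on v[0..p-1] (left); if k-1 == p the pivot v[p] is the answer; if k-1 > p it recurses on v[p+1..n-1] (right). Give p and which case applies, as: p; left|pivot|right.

pivot=6, i=-1
j=0: 18>6, skip
j=1: 15>6, skip
j=2: 7>6, skip
j=3: 13>6, skip
j=4: 4≤6, i=0, swap(0,4) ⇒ [4, 15, 7, 13, 18, 16, 6]
j=5: 16>6, skip
swap(1,6) ⇒ [4, 6, 7, 13, 18, 16, 15]; return 1
p = 1; k-1 = 2 > 1 ⇒ right

1; right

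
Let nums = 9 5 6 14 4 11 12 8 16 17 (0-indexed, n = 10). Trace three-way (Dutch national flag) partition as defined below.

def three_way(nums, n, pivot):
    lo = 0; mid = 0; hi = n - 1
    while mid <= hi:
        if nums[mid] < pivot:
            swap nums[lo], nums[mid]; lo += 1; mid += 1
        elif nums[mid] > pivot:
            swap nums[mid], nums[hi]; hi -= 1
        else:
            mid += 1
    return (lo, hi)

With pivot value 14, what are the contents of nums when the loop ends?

pivot = 14; lo=0, mid=0, hi=9
nums[mid]=9<14: swap nums[0],nums[0]; lo=1,mid=1 → 9 5 6 14 4 11 12 8 16 17
nums[mid]=5<14: swap nums[1],nums[1]; lo=2,mid=2 → 9 5 6 14 4 11 12 8 16 17
nums[mid]=6<14: swap nums[2],nums[2]; lo=3,mid=3 → 9 5 6 14 4 11 12 8 16 17
nums[mid]=14=14: mid=4
nums[mid]=4<14: swap nums[3],nums[4]; lo=4,mid=5 → 9 5 6 4 14 11 12 8 16 17
nums[mid]=11<14: swap nums[4],nums[5]; lo=5,mid=6 → 9 5 6 4 11 14 12 8 16 17
nums[mid]=12<14: swap nums[5],nums[6]; lo=6,mid=7 → 9 5 6 4 11 12 14 8 16 17
nums[mid]=8<14: swap nums[6],nums[7]; lo=7,mid=8 → 9 5 6 4 11 12 8 14 16 17
nums[mid]=16>14: swap nums[8],nums[9]; hi=8 → 9 5 6 4 11 12 8 14 17 16
nums[mid]=17>14: swap nums[8],nums[8]; hi=7 → 9 5 6 4 11 12 8 14 17 16
end: lo=7, hi=7; nums = 9 5 6 4 11 12 8 14 17 16

9 5 6 4 11 12 8 14 17 16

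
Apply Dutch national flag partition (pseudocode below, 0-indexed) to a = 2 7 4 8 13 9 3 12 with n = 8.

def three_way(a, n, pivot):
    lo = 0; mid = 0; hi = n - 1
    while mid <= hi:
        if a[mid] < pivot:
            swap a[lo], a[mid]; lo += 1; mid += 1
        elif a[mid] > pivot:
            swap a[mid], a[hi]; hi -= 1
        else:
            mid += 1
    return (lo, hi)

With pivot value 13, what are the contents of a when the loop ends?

2 7 4 8 9 3 12 13

pivot = 13; lo=0, mid=0, hi=7
a[mid]=2<13: swap a[0],a[0]; lo=1,mid=1 → 2 7 4 8 13 9 3 12
a[mid]=7<13: swap a[1],a[1]; lo=2,mid=2 → 2 7 4 8 13 9 3 12
a[mid]=4<13: swap a[2],a[2]; lo=3,mid=3 → 2 7 4 8 13 9 3 12
a[mid]=8<13: swap a[3],a[3]; lo=4,mid=4 → 2 7 4 8 13 9 3 12
a[mid]=13=13: mid=5
a[mid]=9<13: swap a[4],a[5]; lo=5,mid=6 → 2 7 4 8 9 13 3 12
a[mid]=3<13: swap a[5],a[6]; lo=6,mid=7 → 2 7 4 8 9 3 13 12
a[mid]=12<13: swap a[6],a[7]; lo=7,mid=8 → 2 7 4 8 9 3 12 13
end: lo=7, hi=7; a = 2 7 4 8 9 3 12 13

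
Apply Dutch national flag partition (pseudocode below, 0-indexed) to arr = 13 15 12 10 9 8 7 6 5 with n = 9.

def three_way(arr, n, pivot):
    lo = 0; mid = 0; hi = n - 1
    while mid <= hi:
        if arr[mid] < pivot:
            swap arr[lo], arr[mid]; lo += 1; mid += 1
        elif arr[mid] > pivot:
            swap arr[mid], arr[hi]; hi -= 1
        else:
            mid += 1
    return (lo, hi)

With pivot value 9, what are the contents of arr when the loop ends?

lo=0 mid=0 hi=8
13>9: swap(0,8), hi=7 ⇒ 5 15 12 10 9 8 7 6 13
5<9: swap(0,0), lo=1 mid=1 ⇒ 5 15 12 10 9 8 7 6 13
15>9: swap(1,7), hi=6 ⇒ 5 6 12 10 9 8 7 15 13
6<9: swap(1,1), lo=2 mid=2 ⇒ 5 6 12 10 9 8 7 15 13
12>9: swap(2,6), hi=5 ⇒ 5 6 7 10 9 8 12 15 13
7<9: swap(2,2), lo=3 mid=3 ⇒ 5 6 7 10 9 8 12 15 13
10>9: swap(3,5), hi=4 ⇒ 5 6 7 8 9 10 12 15 13
8<9: swap(3,3), lo=4 mid=4 ⇒ 5 6 7 8 9 10 12 15 13
9=9: mid=5
done. lo=4 hi=4; arr=5 6 7 8 9 10 12 15 13

5 6 7 8 9 10 12 15 13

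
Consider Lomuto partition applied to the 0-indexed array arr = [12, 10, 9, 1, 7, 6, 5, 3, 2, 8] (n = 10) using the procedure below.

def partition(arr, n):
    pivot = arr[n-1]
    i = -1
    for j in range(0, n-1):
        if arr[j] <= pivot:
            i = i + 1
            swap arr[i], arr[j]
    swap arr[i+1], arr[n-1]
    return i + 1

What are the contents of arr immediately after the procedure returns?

pivot=8, i=-1
j=0: 12>8, skip
j=1: 10>8, skip
j=2: 9>8, skip
j=3: 1≤8, i=0, swap(0,3) ⇒ [1, 10, 9, 12, 7, 6, 5, 3, 2, 8]
j=4: 7≤8, i=1, swap(1,4) ⇒ [1, 7, 9, 12, 10, 6, 5, 3, 2, 8]
j=5: 6≤8, i=2, swap(2,5) ⇒ [1, 7, 6, 12, 10, 9, 5, 3, 2, 8]
j=6: 5≤8, i=3, swap(3,6) ⇒ [1, 7, 6, 5, 10, 9, 12, 3, 2, 8]
j=7: 3≤8, i=4, swap(4,7) ⇒ [1, 7, 6, 5, 3, 9, 12, 10, 2, 8]
j=8: 2≤8, i=5, swap(5,8) ⇒ [1, 7, 6, 5, 3, 2, 12, 10, 9, 8]
swap(6,9) ⇒ [1, 7, 6, 5, 3, 2, 8, 10, 9, 12]; return 6

[1, 7, 6, 5, 3, 2, 8, 10, 9, 12]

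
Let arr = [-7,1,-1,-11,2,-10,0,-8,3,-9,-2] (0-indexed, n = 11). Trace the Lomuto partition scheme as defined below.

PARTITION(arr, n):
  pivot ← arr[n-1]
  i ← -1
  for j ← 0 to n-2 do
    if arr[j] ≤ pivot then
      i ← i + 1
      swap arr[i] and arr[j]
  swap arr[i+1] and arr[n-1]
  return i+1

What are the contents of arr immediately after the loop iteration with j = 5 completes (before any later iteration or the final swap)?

[-7,-11,-10,1,2,-1,0,-8,3,-9,-2]

pivot = arr[10] = -2; i = -1
j=0: arr[0]=-7 ≤ -2 → i=0, swap arr[0],arr[0] (no change) → [-7,1,-1,-11,2,-10,0,-8,3,-9,-2]
j=1: arr[1]=1 > -2 → no swap
j=2: arr[2]=-1 > -2 → no swap
j=3: arr[3]=-11 ≤ -2 → i=1, swap arr[1],arr[3] → [-7,-11,-1,1,2,-10,0,-8,3,-9,-2]
j=4: arr[4]=2 > -2 → no swap
j=5: arr[5]=-10 ≤ -2 → i=2, swap arr[2],arr[5] → [-7,-11,-10,1,2,-1,0,-8,3,-9,-2]
(after j=5) arr = [-7,-11,-10,1,2,-1,0,-8,3,-9,-2]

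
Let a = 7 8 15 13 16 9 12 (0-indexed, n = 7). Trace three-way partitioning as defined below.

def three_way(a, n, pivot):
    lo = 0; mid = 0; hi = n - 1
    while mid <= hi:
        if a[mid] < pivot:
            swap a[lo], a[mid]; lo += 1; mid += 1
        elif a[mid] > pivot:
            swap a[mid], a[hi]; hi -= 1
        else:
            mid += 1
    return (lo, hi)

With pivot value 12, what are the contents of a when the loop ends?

7 8 9 12 16 13 15

lo=0 mid=0 hi=6
7<12: swap(0,0), lo=1 mid=1 ⇒ 7 8 15 13 16 9 12
8<12: swap(1,1), lo=2 mid=2 ⇒ 7 8 15 13 16 9 12
15>12: swap(2,6), hi=5 ⇒ 7 8 12 13 16 9 15
12=12: mid=3
13>12: swap(3,5), hi=4 ⇒ 7 8 12 9 16 13 15
9<12: swap(2,3), lo=3 mid=4 ⇒ 7 8 9 12 16 13 15
16>12: swap(4,4), hi=3 ⇒ 7 8 9 12 16 13 15
done. lo=3 hi=3; a=7 8 9 12 16 13 15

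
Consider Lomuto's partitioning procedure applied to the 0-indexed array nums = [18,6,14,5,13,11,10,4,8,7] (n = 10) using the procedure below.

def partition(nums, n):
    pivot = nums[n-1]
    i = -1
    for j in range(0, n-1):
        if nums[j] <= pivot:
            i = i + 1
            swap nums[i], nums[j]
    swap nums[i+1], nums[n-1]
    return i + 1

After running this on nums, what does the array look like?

[6,5,4,7,13,11,10,14,8,18]

pivot=7, i=-1
j=0: 18>7, skip
j=1: 6≤7, i=0, swap(0,1) ⇒ [6,18,14,5,13,11,10,4,8,7]
j=2: 14>7, skip
j=3: 5≤7, i=1, swap(1,3) ⇒ [6,5,14,18,13,11,10,4,8,7]
j=4: 13>7, skip
j=5: 11>7, skip
j=6: 10>7, skip
j=7: 4≤7, i=2, swap(2,7) ⇒ [6,5,4,18,13,11,10,14,8,7]
j=8: 8>7, skip
swap(3,9) ⇒ [6,5,4,7,13,11,10,14,8,18]; return 3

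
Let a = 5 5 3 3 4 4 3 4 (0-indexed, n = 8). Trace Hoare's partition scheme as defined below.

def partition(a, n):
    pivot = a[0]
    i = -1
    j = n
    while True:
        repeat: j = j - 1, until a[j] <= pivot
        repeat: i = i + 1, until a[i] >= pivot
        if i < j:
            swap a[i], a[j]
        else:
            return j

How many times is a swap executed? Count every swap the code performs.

2

pivot=5
j stops at 7 (4), i stops at 0 (5); swap ⇒ 4 5 3 3 4 4 3 5
j stops at 6 (3), i stops at 1 (5); swap ⇒ 4 3 3 3 4 4 5 5
j stops at 5, i stops at 6; i≥j ⇒ return 5. a=4 3 3 3 4 4 5 5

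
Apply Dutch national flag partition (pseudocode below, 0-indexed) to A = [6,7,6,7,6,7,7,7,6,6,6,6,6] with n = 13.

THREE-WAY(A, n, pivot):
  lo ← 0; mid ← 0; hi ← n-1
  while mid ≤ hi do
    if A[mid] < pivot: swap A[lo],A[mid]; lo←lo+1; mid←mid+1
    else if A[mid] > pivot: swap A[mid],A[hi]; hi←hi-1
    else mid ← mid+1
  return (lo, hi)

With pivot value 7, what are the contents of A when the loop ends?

lo=0 mid=0 hi=12
6<7: swap(0,0), lo=1 mid=1 ⇒ [6,7,6,7,6,7,7,7,6,6,6,6,6]
7=7: mid=2
6<7: swap(1,2), lo=2 mid=3 ⇒ [6,6,7,7,6,7,7,7,6,6,6,6,6]
7=7: mid=4
6<7: swap(2,4), lo=3 mid=5 ⇒ [6,6,6,7,7,7,7,7,6,6,6,6,6]
7=7: mid=6
7=7: mid=7
7=7: mid=8
6<7: swap(3,8), lo=4 mid=9 ⇒ [6,6,6,6,7,7,7,7,7,6,6,6,6]
6<7: swap(4,9), lo=5 mid=10 ⇒ [6,6,6,6,6,7,7,7,7,7,6,6,6]
6<7: swap(5,10), lo=6 mid=11 ⇒ [6,6,6,6,6,6,7,7,7,7,7,6,6]
6<7: swap(6,11), lo=7 mid=12 ⇒ [6,6,6,6,6,6,6,7,7,7,7,7,6]
6<7: swap(7,12), lo=8 mid=13 ⇒ [6,6,6,6,6,6,6,6,7,7,7,7,7]
done. lo=8 hi=12; A=[6,6,6,6,6,6,6,6,7,7,7,7,7]

[6,6,6,6,6,6,6,6,7,7,7,7,7]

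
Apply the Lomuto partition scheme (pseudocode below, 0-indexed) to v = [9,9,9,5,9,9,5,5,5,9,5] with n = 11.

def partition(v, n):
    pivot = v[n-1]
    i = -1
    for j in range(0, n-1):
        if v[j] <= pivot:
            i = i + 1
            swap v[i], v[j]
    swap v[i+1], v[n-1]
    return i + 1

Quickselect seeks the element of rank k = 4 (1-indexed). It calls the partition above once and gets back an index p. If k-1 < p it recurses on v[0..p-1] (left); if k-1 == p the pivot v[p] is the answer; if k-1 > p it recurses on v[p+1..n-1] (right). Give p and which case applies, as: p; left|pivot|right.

pivot=5, i=-1
j=0: 9>5, skip
j=1: 9>5, skip
j=2: 9>5, skip
j=3: 5≤5, i=0, swap(0,3) ⇒ [5,9,9,9,9,9,5,5,5,9,5]
j=4: 9>5, skip
j=5: 9>5, skip
j=6: 5≤5, i=1, swap(1,6) ⇒ [5,5,9,9,9,9,9,5,5,9,5]
j=7: 5≤5, i=2, swap(2,7) ⇒ [5,5,5,9,9,9,9,9,5,9,5]
j=8: 5≤5, i=3, swap(3,8) ⇒ [5,5,5,5,9,9,9,9,9,9,5]
j=9: 9>5, skip
swap(4,10) ⇒ [5,5,5,5,5,9,9,9,9,9,9]; return 4
p = 4; k-1 = 3 < 4 ⇒ left

4; left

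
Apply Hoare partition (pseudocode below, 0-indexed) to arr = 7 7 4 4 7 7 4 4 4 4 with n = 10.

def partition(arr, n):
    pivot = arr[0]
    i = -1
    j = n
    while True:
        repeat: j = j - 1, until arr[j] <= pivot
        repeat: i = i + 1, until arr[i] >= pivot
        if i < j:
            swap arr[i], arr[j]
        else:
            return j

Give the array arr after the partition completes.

pivot=7
j stops at 9 (4), i stops at 0 (7); swap ⇒ 4 7 4 4 7 7 4 4 4 7
j stops at 8 (4), i stops at 1 (7); swap ⇒ 4 4 4 4 7 7 4 4 7 7
j stops at 7 (4), i stops at 4 (7); swap ⇒ 4 4 4 4 4 7 4 7 7 7
j stops at 6 (4), i stops at 5 (7); swap ⇒ 4 4 4 4 4 4 7 7 7 7
j stops at 5, i stops at 6; i≥j ⇒ return 5. arr=4 4 4 4 4 4 7 7 7 7

4 4 4 4 4 4 7 7 7 7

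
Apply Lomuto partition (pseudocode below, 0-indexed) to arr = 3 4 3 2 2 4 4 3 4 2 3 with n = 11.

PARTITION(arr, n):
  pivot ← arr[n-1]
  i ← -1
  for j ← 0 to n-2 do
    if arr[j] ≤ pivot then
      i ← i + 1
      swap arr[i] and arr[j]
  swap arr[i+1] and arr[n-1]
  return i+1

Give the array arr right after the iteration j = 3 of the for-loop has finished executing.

pivot=3, i=-1
j=0: 3≤3, i=0, swap(0,0) ⇒ 3 4 3 2 2 4 4 3 4 2 3
j=1: 4>3, skip
j=2: 3≤3, i=1, swap(1,2) ⇒ 3 3 4 2 2 4 4 3 4 2 3
j=3: 2≤3, i=2, swap(2,3) ⇒ 3 3 2 4 2 4 4 3 4 2 3
(after j=3) arr = 3 3 2 4 2 4 4 3 4 2 3

3 3 2 4 2 4 4 3 4 2 3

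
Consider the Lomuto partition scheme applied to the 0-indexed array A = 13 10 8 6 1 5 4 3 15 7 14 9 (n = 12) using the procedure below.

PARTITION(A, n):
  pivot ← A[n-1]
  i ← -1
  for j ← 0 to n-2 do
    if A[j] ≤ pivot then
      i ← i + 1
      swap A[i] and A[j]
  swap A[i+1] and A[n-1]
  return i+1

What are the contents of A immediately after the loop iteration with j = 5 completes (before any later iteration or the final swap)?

pivot = A[11] = 9; i = -1
j=0: A[0]=13 > 9 → no swap
j=1: A[1]=10 > 9 → no swap
j=2: A[2]=8 ≤ 9 → i=0, swap A[0],A[2] → 8 10 13 6 1 5 4 3 15 7 14 9
j=3: A[3]=6 ≤ 9 → i=1, swap A[1],A[3] → 8 6 13 10 1 5 4 3 15 7 14 9
j=4: A[4]=1 ≤ 9 → i=2, swap A[2],A[4] → 8 6 1 10 13 5 4 3 15 7 14 9
j=5: A[5]=5 ≤ 9 → i=3, swap A[3],A[5] → 8 6 1 5 13 10 4 3 15 7 14 9
(after j=5) A = 8 6 1 5 13 10 4 3 15 7 14 9

8 6 1 5 13 10 4 3 15 7 14 9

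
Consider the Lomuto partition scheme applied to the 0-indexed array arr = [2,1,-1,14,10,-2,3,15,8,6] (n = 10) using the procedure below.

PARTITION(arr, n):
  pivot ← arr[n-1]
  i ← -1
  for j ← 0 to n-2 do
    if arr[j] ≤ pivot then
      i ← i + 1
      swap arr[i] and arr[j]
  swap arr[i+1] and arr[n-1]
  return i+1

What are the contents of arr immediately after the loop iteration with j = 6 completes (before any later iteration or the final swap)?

pivot=6, i=-1
j=0: 2≤6, i=0, swap(0,0) ⇒ [2,1,-1,14,10,-2,3,15,8,6]
j=1: 1≤6, i=1, swap(1,1) ⇒ [2,1,-1,14,10,-2,3,15,8,6]
j=2: -1≤6, i=2, swap(2,2) ⇒ [2,1,-1,14,10,-2,3,15,8,6]
j=3: 14>6, skip
j=4: 10>6, skip
j=5: -2≤6, i=3, swap(3,5) ⇒ [2,1,-1,-2,10,14,3,15,8,6]
j=6: 3≤6, i=4, swap(4,6) ⇒ [2,1,-1,-2,3,14,10,15,8,6]
(after j=6) arr = [2,1,-1,-2,3,14,10,15,8,6]

[2,1,-1,-2,3,14,10,15,8,6]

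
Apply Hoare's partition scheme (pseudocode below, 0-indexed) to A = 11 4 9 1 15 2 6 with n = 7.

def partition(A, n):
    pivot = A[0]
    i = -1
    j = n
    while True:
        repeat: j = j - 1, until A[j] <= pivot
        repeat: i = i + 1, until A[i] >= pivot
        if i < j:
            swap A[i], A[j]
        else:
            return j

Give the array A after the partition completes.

6 4 9 1 2 15 11

pivot = A[0] = 11; i = -1, j = 7
j→6 (A[6]=6≤11), i→0 (A[0]=11≥11); i<j, swap → 6 4 9 1 15 2 11
j→5 (A[5]=2≤11), i→4 (A[4]=15≥11); i<j, swap → 6 4 9 1 2 15 11
j→4, i→5; i≥j, return j=4. A = 6 4 9 1 2 15 11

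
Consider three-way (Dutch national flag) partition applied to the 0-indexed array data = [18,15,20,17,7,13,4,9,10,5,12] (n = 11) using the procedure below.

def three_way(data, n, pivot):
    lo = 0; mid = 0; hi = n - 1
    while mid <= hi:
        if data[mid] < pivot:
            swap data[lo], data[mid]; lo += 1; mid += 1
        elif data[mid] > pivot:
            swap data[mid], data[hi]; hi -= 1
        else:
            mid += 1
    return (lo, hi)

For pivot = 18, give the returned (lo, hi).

pivot = 18; lo=0, mid=0, hi=10
data[mid]=18=18: mid=1
data[mid]=15<18: swap data[0],data[1]; lo=1,mid=2 → [15,18,20,17,7,13,4,9,10,5,12]
data[mid]=20>18: swap data[2],data[10]; hi=9 → [15,18,12,17,7,13,4,9,10,5,20]
data[mid]=12<18: swap data[1],data[2]; lo=2,mid=3 → [15,12,18,17,7,13,4,9,10,5,20]
data[mid]=17<18: swap data[2],data[3]; lo=3,mid=4 → [15,12,17,18,7,13,4,9,10,5,20]
data[mid]=7<18: swap data[3],data[4]; lo=4,mid=5 → [15,12,17,7,18,13,4,9,10,5,20]
data[mid]=13<18: swap data[4],data[5]; lo=5,mid=6 → [15,12,17,7,13,18,4,9,10,5,20]
data[mid]=4<18: swap data[5],data[6]; lo=6,mid=7 → [15,12,17,7,13,4,18,9,10,5,20]
data[mid]=9<18: swap data[6],data[7]; lo=7,mid=8 → [15,12,17,7,13,4,9,18,10,5,20]
data[mid]=10<18: swap data[7],data[8]; lo=8,mid=9 → [15,12,17,7,13,4,9,10,18,5,20]
data[mid]=5<18: swap data[8],data[9]; lo=9,mid=10 → [15,12,17,7,13,4,9,10,5,18,20]
end: lo=9, hi=9; data = [15,12,17,7,13,4,9,10,5,18,20]

(9, 9)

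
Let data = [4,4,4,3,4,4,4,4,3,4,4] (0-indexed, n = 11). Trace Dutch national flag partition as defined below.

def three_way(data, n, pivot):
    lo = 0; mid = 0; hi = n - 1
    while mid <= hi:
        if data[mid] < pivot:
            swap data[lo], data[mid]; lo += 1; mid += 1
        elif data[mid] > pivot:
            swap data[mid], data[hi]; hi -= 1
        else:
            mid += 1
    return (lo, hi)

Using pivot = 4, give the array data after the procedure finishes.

[3,3,4,4,4,4,4,4,4,4,4]

pivot = 4; lo=0, mid=0, hi=10
data[mid]=4=4: mid=1
data[mid]=4=4: mid=2
data[mid]=4=4: mid=3
data[mid]=3<4: swap data[0],data[3]; lo=1,mid=4 → [3,4,4,4,4,4,4,4,3,4,4]
data[mid]=4=4: mid=5
data[mid]=4=4: mid=6
data[mid]=4=4: mid=7
data[mid]=4=4: mid=8
data[mid]=3<4: swap data[1],data[8]; lo=2,mid=9 → [3,3,4,4,4,4,4,4,4,4,4]
data[mid]=4=4: mid=10
data[mid]=4=4: mid=11
end: lo=2, hi=10; data = [3,3,4,4,4,4,4,4,4,4,4]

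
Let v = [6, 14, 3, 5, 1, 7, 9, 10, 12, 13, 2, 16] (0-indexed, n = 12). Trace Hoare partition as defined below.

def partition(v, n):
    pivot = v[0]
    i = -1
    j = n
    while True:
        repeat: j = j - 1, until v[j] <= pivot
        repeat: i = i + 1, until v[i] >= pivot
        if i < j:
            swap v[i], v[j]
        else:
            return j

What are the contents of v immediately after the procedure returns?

pivot = v[0] = 6; i = -1, j = 12
j→10 (v[10]=2≤6), i→0 (v[0]=6≥6); i<j, swap → [2, 14, 3, 5, 1, 7, 9, 10, 12, 13, 6, 16]
j→4 (v[4]=1≤6), i→1 (v[1]=14≥6); i<j, swap → [2, 1, 3, 5, 14, 7, 9, 10, 12, 13, 6, 16]
j→3, i→4; i≥j, return j=3. v = [2, 1, 3, 5, 14, 7, 9, 10, 12, 13, 6, 16]

[2, 1, 3, 5, 14, 7, 9, 10, 12, 13, 6, 16]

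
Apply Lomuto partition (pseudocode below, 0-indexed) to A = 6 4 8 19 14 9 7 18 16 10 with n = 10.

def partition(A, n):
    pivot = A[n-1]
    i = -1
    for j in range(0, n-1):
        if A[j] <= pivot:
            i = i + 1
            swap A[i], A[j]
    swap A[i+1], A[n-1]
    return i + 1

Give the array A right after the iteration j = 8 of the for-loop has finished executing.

pivot = A[9] = 10; i = -1
j=0: A[0]=6 ≤ 10 → i=0, swap A[0],A[0] (no change) → 6 4 8 19 14 9 7 18 16 10
j=1: A[1]=4 ≤ 10 → i=1, swap A[1],A[1] (no change) → 6 4 8 19 14 9 7 18 16 10
j=2: A[2]=8 ≤ 10 → i=2, swap A[2],A[2] (no change) → 6 4 8 19 14 9 7 18 16 10
j=3: A[3]=19 > 10 → no swap
j=4: A[4]=14 > 10 → no swap
j=5: A[5]=9 ≤ 10 → i=3, swap A[3],A[5] → 6 4 8 9 14 19 7 18 16 10
j=6: A[6]=7 ≤ 10 → i=4, swap A[4],A[6] → 6 4 8 9 7 19 14 18 16 10
j=7: A[7]=18 > 10 → no swap
j=8: A[8]=16 > 10 → no swap
(after j=8) A = 6 4 8 9 7 19 14 18 16 10

6 4 8 9 7 19 14 18 16 10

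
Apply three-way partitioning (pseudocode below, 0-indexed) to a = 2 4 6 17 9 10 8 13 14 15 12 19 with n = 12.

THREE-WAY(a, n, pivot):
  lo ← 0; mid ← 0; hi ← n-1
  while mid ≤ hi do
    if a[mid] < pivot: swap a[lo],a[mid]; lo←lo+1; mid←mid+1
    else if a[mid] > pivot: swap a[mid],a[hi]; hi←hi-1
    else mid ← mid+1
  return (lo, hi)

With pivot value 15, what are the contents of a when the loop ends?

2 4 6 12 9 10 8 13 14 15 19 17

pivot = 15; lo=0, mid=0, hi=11
a[mid]=2<15: swap a[0],a[0]; lo=1,mid=1 → 2 4 6 17 9 10 8 13 14 15 12 19
a[mid]=4<15: swap a[1],a[1]; lo=2,mid=2 → 2 4 6 17 9 10 8 13 14 15 12 19
a[mid]=6<15: swap a[2],a[2]; lo=3,mid=3 → 2 4 6 17 9 10 8 13 14 15 12 19
a[mid]=17>15: swap a[3],a[11]; hi=10 → 2 4 6 19 9 10 8 13 14 15 12 17
a[mid]=19>15: swap a[3],a[10]; hi=9 → 2 4 6 12 9 10 8 13 14 15 19 17
a[mid]=12<15: swap a[3],a[3]; lo=4,mid=4 → 2 4 6 12 9 10 8 13 14 15 19 17
a[mid]=9<15: swap a[4],a[4]; lo=5,mid=5 → 2 4 6 12 9 10 8 13 14 15 19 17
a[mid]=10<15: swap a[5],a[5]; lo=6,mid=6 → 2 4 6 12 9 10 8 13 14 15 19 17
a[mid]=8<15: swap a[6],a[6]; lo=7,mid=7 → 2 4 6 12 9 10 8 13 14 15 19 17
a[mid]=13<15: swap a[7],a[7]; lo=8,mid=8 → 2 4 6 12 9 10 8 13 14 15 19 17
a[mid]=14<15: swap a[8],a[8]; lo=9,mid=9 → 2 4 6 12 9 10 8 13 14 15 19 17
a[mid]=15=15: mid=10
end: lo=9, hi=9; a = 2 4 6 12 9 10 8 13 14 15 19 17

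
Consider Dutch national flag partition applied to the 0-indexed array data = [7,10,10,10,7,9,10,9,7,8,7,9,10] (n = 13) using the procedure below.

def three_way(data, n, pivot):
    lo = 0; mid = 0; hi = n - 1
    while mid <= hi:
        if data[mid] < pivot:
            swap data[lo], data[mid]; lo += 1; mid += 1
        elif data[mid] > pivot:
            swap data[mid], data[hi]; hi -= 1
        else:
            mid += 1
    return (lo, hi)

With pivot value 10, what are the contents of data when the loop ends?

[7,7,9,9,7,8,7,9,10,10,10,10,10]

pivot = 10; lo=0, mid=0, hi=12
data[mid]=7<10: swap data[0],data[0]; lo=1,mid=1 → [7,10,10,10,7,9,10,9,7,8,7,9,10]
data[mid]=10=10: mid=2
data[mid]=10=10: mid=3
data[mid]=10=10: mid=4
data[mid]=7<10: swap data[1],data[4]; lo=2,mid=5 → [7,7,10,10,10,9,10,9,7,8,7,9,10]
data[mid]=9<10: swap data[2],data[5]; lo=3,mid=6 → [7,7,9,10,10,10,10,9,7,8,7,9,10]
data[mid]=10=10: mid=7
data[mid]=9<10: swap data[3],data[7]; lo=4,mid=8 → [7,7,9,9,10,10,10,10,7,8,7,9,10]
data[mid]=7<10: swap data[4],data[8]; lo=5,mid=9 → [7,7,9,9,7,10,10,10,10,8,7,9,10]
data[mid]=8<10: swap data[5],data[9]; lo=6,mid=10 → [7,7,9,9,7,8,10,10,10,10,7,9,10]
data[mid]=7<10: swap data[6],data[10]; lo=7,mid=11 → [7,7,9,9,7,8,7,10,10,10,10,9,10]
data[mid]=9<10: swap data[7],data[11]; lo=8,mid=12 → [7,7,9,9,7,8,7,9,10,10,10,10,10]
data[mid]=10=10: mid=13
end: lo=8, hi=12; data = [7,7,9,9,7,8,7,9,10,10,10,10,10]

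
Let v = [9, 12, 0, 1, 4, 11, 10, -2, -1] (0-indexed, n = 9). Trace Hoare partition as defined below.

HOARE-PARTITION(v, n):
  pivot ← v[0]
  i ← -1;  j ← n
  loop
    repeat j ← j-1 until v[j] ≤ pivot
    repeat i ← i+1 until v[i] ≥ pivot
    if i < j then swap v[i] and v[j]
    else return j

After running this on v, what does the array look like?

pivot = v[0] = 9; i = -1, j = 9
j→8 (v[8]=-1≤9), i→0 (v[0]=9≥9); i<j, swap → [-1, 12, 0, 1, 4, 11, 10, -2, 9]
j→7 (v[7]=-2≤9), i→1 (v[1]=12≥9); i<j, swap → [-1, -2, 0, 1, 4, 11, 10, 12, 9]
j→4, i→5; i≥j, return j=4. v = [-1, -2, 0, 1, 4, 11, 10, 12, 9]

[-1, -2, 0, 1, 4, 11, 10, 12, 9]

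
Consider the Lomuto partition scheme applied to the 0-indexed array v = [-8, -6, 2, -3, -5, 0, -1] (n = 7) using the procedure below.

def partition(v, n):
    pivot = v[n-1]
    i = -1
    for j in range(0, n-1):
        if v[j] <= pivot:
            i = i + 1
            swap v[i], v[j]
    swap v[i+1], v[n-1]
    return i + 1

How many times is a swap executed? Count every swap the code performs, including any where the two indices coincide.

5

pivot=-1, i=-1
j=0: -8≤-1, i=0, swap(0,0) ⇒ [-8, -6, 2, -3, -5, 0, -1]
j=1: -6≤-1, i=1, swap(1,1) ⇒ [-8, -6, 2, -3, -5, 0, -1]
j=2: 2>-1, skip
j=3: -3≤-1, i=2, swap(2,3) ⇒ [-8, -6, -3, 2, -5, 0, -1]
j=4: -5≤-1, i=3, swap(3,4) ⇒ [-8, -6, -3, -5, 2, 0, -1]
j=5: 0>-1, skip
swap(4,6) ⇒ [-8, -6, -3, -5, -1, 0, 2]; return 4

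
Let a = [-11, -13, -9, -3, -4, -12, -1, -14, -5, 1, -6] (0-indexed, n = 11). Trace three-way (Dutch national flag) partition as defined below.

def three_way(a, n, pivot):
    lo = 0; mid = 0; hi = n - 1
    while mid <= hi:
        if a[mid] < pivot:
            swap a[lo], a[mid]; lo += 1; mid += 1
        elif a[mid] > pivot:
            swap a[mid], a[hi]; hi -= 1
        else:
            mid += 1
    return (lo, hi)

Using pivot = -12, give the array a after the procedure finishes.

lo=0 mid=0 hi=10
-11>-12: swap(0,10), hi=9 ⇒ [-6, -13, -9, -3, -4, -12, -1, -14, -5, 1, -11]
-6>-12: swap(0,9), hi=8 ⇒ [1, -13, -9, -3, -4, -12, -1, -14, -5, -6, -11]
1>-12: swap(0,8), hi=7 ⇒ [-5, -13, -9, -3, -4, -12, -1, -14, 1, -6, -11]
-5>-12: swap(0,7), hi=6 ⇒ [-14, -13, -9, -3, -4, -12, -1, -5, 1, -6, -11]
-14<-12: swap(0,0), lo=1 mid=1 ⇒ [-14, -13, -9, -3, -4, -12, -1, -5, 1, -6, -11]
-13<-12: swap(1,1), lo=2 mid=2 ⇒ [-14, -13, -9, -3, -4, -12, -1, -5, 1, -6, -11]
-9>-12: swap(2,6), hi=5 ⇒ [-14, -13, -1, -3, -4, -12, -9, -5, 1, -6, -11]
-1>-12: swap(2,5), hi=4 ⇒ [-14, -13, -12, -3, -4, -1, -9, -5, 1, -6, -11]
-12=-12: mid=3
-3>-12: swap(3,4), hi=3 ⇒ [-14, -13, -12, -4, -3, -1, -9, -5, 1, -6, -11]
-4>-12: swap(3,3), hi=2 ⇒ [-14, -13, -12, -4, -3, -1, -9, -5, 1, -6, -11]
done. lo=2 hi=2; a=[-14, -13, -12, -4, -3, -1, -9, -5, 1, -6, -11]

[-14, -13, -12, -4, -3, -1, -9, -5, 1, -6, -11]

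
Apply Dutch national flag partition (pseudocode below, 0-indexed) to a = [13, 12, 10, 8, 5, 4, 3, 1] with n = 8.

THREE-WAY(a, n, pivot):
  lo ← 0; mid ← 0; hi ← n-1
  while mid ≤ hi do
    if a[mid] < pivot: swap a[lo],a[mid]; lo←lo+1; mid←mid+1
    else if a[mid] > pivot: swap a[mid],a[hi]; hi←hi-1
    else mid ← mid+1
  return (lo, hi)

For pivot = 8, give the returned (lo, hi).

(4, 4)

lo=0 mid=0 hi=7
13>8: swap(0,7), hi=6 ⇒ [1, 12, 10, 8, 5, 4, 3, 13]
1<8: swap(0,0), lo=1 mid=1 ⇒ [1, 12, 10, 8, 5, 4, 3, 13]
12>8: swap(1,6), hi=5 ⇒ [1, 3, 10, 8, 5, 4, 12, 13]
3<8: swap(1,1), lo=2 mid=2 ⇒ [1, 3, 10, 8, 5, 4, 12, 13]
10>8: swap(2,5), hi=4 ⇒ [1, 3, 4, 8, 5, 10, 12, 13]
4<8: swap(2,2), lo=3 mid=3 ⇒ [1, 3, 4, 8, 5, 10, 12, 13]
8=8: mid=4
5<8: swap(3,4), lo=4 mid=5 ⇒ [1, 3, 4, 5, 8, 10, 12, 13]
done. lo=4 hi=4; a=[1, 3, 4, 5, 8, 10, 12, 13]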